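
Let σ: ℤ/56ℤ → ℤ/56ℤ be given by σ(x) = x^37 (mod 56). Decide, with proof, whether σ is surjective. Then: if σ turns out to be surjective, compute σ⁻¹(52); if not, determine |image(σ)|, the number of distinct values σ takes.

35

σ(0) = 0^37 = 0.
σ(14): Repeated squaring mod 56: 14^1 ≡ 14, 14^2 ≡ 14² = 196 ≡ 28, 14^4 ≡ 28² = 784 ≡ 0, 14^8 ≡ 0² = 0, 14^16 ≡ 0² = 0, 14^32 ≡ 0² = 0. Since 37 = 32 + 4 + 1, 14^37 ≡ 0·0·14: 0·0 = 0, then 0·14 = 0. So 14^37 ≡ 0 (mod 56).
So σ(0) = σ(14) = 0 while 0 ≠ 14, thus σ is not injective.
A non-injective map from the 56-element set ℤ/56ℤ to itself takes at most 55 distinct values, so it cannot be surjective. Thus σ is not surjective.
Since σ is not surjective, we determine |image(σ)|. Computing x^37 mod 56 for each x (by repeated squaring, reducing mod 56 at every step), the values σ(0), σ(1), …, σ(55) are: 0, 1, 16, 3, 32, 5, 48, 7, 8, 9, 24, 11, 40, 13, 0, 15, 16, 17, 32, 19, 48, 21, 8, 23, 24, 25, 40, 27, 0, 29, 16, 31, 32, 33, 48, 35, 8, 37, 24, 39, 40, 41, 0, 43, 16, 45, 32, 47, 48, 49, 8, 51, 24, 53, 40, 55.
The distinct values are {0, 1, 3, 5, 7, 8, 9, 11, 13, 15, 16, 17, 19, 21, 23, 24, 25, 27, 29, 31, 32, 33, 35, 37, 39, 40, 41, 43, 45, 47, 48, 49, 51, 53, 55}; there are 35 of them.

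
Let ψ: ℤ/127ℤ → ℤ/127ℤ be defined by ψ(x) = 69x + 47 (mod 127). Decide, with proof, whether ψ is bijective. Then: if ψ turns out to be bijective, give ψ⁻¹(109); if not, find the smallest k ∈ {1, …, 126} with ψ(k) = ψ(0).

If ψ(a) = ψ(b), then 69a ≡ 69b (mod 127). Because gcd(69, 127) = 1, we may cancel 69 to get a ≡ b (mod 127).
We now compute 69⁻¹ mod 127 explicitly. Euclid's algorithm: 127 = 1·69 + 58, 69 = 1·58 + 11, 58 = 5·11 + 3, 11 = 3·3 + 2, 3 = 1·2 + 1; back-substituting gives 1 = 81·69 − 44·127, so 69⁻¹ ≡ 81 (mod 127).
Then y ↦ 81(y − 47) is a two-sided inverse to ψ, so every y ∈ ℤ/127ℤ has a preimage.
Therefore ψ is bijective.
Since ψ is bijective, we find ψ⁻¹(109): we need 69x ≡ 109 − 47 ≡ 62 (mod 127). Using 69⁻¹ = 81: x ≡ 81·62 = 5022 = 39·127 + 69, so x = 69.
Check: ψ(69) = 69·69 + 47 = 4808 = 37·127 + 109 ≡ 109 (mod 127).

69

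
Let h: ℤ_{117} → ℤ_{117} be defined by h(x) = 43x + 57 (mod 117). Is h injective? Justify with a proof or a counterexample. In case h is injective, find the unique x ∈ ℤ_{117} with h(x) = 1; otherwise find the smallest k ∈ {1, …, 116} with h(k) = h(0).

64

Suppose h(s) = h(t) in ℤ_{117}. Then 43s + 57 ≡ 43t + 57 (mod 117), hence 43(s − t) ≡ 0 (mod 117).
Since gcd(43, 117) = 1, 43 is invertible modulo 117, so s − t ≡ 0 (mod 117), i.e. s = t.
Therefore h is injective.
We now compute 43⁻¹ mod 117 explicitly. Euclid's algorithm: 117 = 2·43 + 31, 43 = 1·31 + 12, 31 = 2·12 + 7, 12 = 1·7 + 5, 7 = 1·5 + 2, 5 = 2·2 + 1; back-substituting gives 1 = 49·43 − 18·117, so 43⁻¹ ≡ 49 (mod 117).
Since h is injective, we compute h⁻¹(1): solve 43x + 57 ≡ 1 (mod 117), i.e. 43x ≡ 61 (mod 117).
Multiplying by 43⁻¹ = 49 gives x ≡ 49·61 = 2989 = 25·117 + 64 ≡ 64 (mod 117).
Check: h(64) = 43·64 + 57 = 2809 = 24·117 + 1 ≡ 1 (mod 117).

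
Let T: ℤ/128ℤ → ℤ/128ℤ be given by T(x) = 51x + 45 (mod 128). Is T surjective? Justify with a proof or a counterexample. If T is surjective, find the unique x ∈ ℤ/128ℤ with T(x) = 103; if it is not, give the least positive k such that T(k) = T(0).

By definition, T is surjective if every y in the codomain equals T(x) for some x in the domain.
Since gcd(51, 128) = 1, 51 is invertible modulo 128. Euclid's algorithm: 128 = 2·51 + 26, 51 = 1·26 + 25, 26 = 1·25 + 1; back-substituting gives 1 = 123·51 − 49·128, so 51⁻¹ ≡ 123 (mod 128).
Then y ↦ 123(y − 45) is a two-sided inverse to T, so every y ∈ ℤ/128ℤ has a preimage.
Hence T is surjective.
Since T is surjective, we compute T⁻¹(103): solve 51x + 45 ≡ 103 (mod 128), i.e. 51x ≡ 58 (mod 128).
Multiplying by 51⁻¹ = 123 gives x ≡ 123·58 = 7134 = 55·128 + 94 ≡ 94 (mod 128).
Check: T(94) = 51·94 + 45 = 4839 = 37·128 + 103 ≡ 103 (mod 128).

94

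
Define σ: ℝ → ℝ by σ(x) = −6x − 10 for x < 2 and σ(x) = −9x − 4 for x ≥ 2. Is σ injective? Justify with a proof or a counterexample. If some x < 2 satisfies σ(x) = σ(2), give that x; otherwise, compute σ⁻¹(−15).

Both pieces are strictly decreasing (slopes −6 and −9), so each is injective on its own interval.
The left piece maps (−∞, 2) onto (−22, ∞); the right piece maps [2, ∞) onto (−∞, −22].
These images are disjoint, so no value is attained by both pieces. Therefore σ is injective.
Because the two images are disjoint, no x < 2 has σ(x) = σ(2), so we compute σ⁻¹(−15): −15 lies in (−22, ∞), so solve −6x − 10 = −15: x = (−15 + 10)/(−6) = 5/6.

5/6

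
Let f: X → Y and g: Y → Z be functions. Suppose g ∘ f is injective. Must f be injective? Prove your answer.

injective

Suppose f(u) = f(v). Applying g: (g ∘ f)(u) = (g ∘ f)(v). Since g ∘ f is injective, u = v. Thus f is injective.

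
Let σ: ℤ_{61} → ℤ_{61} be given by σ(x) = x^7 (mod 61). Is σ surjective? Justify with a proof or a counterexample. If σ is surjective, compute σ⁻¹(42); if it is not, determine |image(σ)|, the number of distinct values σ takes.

12

Since 61 is prime, the nonzero elements of ℤ_{61} form a cyclic group of order 60.
As gcd(7, 60) = 1, raising to the 7th power is a bijection on this group: if x_1^7 ≡ x_2^7 then (x_1x_2^{−1})^7 = 1, and the only element of order dividing gcd(7, 60) = 1 is 1, so x_1 = x_2.
With σ(0) = 0 this makes σ injective on all of ℤ_{61}, hence bijective (finite equal-size domain and codomain). In particular σ is surjective.
Since σ is surjective, we find the preimage of 42. The inverse of x ↦ x^7 on (ℤ_{61})^× is x ↦ x^43, because 7·43 = 301 = 5·60 + 1 ≡ 1 (mod 60) and x^{60} = 1 for x ≠ 0 (Fermat). So σ⁻¹(42) = 42^43 mod 61.
Repeated squaring mod 61: 42^1 ≡ 42, 42^2 ≡ 42² = 1764 ≡ 56, 42^4 ≡ 56² = 3136 ≡ 25, 42^8 ≡ 25² = 625 ≡ 15, 42^16 ≡ 15² = 225 ≡ 42, 42^32 ≡ 42² = 1764 ≡ 56. Since 43 = 32 + 8 + 2 + 1, 42^43 ≡ 56·15·56·42: 56·15 = 840 ≡ 47, then 47·56 = 2632 ≡ 9, then 9·42 = 378 ≡ 12. So 42^43 ≡ 12 (mod 61).
Hence σ⁻¹(42) = 12.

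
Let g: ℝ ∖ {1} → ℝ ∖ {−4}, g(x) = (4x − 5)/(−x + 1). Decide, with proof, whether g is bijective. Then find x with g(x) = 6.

11/10

Suppose g(a) = g(b). Cross-multiplying: (4a − 5)(−b + 1) = (4b − 5)(−a + 1).
Expanding both sides and cancelling the symmetric terms leaves −1·(a − b) = 0. Since −1 ≠ 0, a = b. Thus g is injective.
For any y ≠ −4, solving y(−x + 1) = 4x − 5 for x gives a well-defined x ≠ 1. So g is surjective.
Therefore g is bijective.
Solving g(x) = 6: cross-multiplying gives 4x − 5 = 6(−x + 1), which rearranges to 10x = 11, so x = 11/10.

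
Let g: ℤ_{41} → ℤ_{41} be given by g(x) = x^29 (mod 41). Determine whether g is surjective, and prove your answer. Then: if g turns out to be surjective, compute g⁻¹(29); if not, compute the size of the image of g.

11

Since 41 is prime, the nonzero elements of ℤ_{41} form a cyclic group of order 40.
As gcd(29, 40) = 1, raising to the 29th power is a bijection on this group: if u^29 ≡ v^29 then (uv^{−1})^29 = 1, and the only element of order dividing gcd(29, 40) = 1 is 1, so u = v.
With g(0) = 0 this makes g injective on all of ℤ_{41}, hence bijective (finite equal-size domain and codomain). In particular g is surjective.
Since g is surjective, we find the preimage of 29. The inverse of x ↦ x^29 on (ℤ_{41})^× is x ↦ x^29, because 29·29 = 841 = 21·40 + 1 ≡ 1 (mod 40) and x^{40} = 1 for x ≠ 0 (Fermat). So g⁻¹(29) = 29^29 mod 41.
Repeated squaring mod 41: 29^1 ≡ 29, 29^2 ≡ 29² = 841 ≡ 21, 29^4 ≡ 21² = 441 ≡ 31, 29^8 ≡ 31² = 961 ≡ 18, 29^16 ≡ 18² = 324 ≡ 37. Since 29 = 16 + 8 + 4 + 1, 29^29 ≡ 37·18·31·29: 37·18 = 666 ≡ 10, then 10·31 = 310 ≡ 23, then 23·29 = 667 ≡ 11. So 29^29 ≡ 11 (mod 41).
Hence g⁻¹(29) = 11.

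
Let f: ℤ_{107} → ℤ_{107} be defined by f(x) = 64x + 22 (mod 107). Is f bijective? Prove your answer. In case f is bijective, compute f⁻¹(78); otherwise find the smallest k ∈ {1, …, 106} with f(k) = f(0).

41

Suppose f(s) = f(t) in ℤ_{107}. Then 64s + 22 ≡ 64t + 22 (mod 107), so 64(s − t) ≡ 0 (mod 107).
Since gcd(64, 107) = 1, 64 is invertible modulo 107, hence s − t ≡ 0 (mod 107), i.e. s = t.
We now compute 64⁻¹ mod 107 explicitly. Euclid's algorithm: 107 = 1·64 + 43, 64 = 1·43 + 21, 43 = 2·21 + 1; back-substituting gives 1 = 102·64 − 61·107, so 64⁻¹ ≡ 102 (mod 107).
For any y ∈ ℤ_{107}, x = 102(y − 22) mod 107 satisfies f(x) = 64·102(y − 22) + 22 ≡ y (since 64·102 ≡ 1 mod 107). So every y has a preimage.
So f is bijective.
Since f is bijective, we find f⁻¹(78): we need 64x ≡ 78 − 22 ≡ 56 (mod 107). Using 64⁻¹ = 102: x ≡ 102·56 = 5712 = 53·107 + 41, so x = 41.
Check: f(41) = 64·41 + 22 = 2646 = 24·107 + 78 ≡ 78 (mod 107).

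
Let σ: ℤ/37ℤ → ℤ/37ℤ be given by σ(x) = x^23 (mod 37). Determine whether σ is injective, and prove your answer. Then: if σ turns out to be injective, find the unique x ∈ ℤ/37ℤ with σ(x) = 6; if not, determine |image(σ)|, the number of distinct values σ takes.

31

Since 37 is prime, the nonzero elements of ℤ/37ℤ form a cyclic group of order 36.
As gcd(23, 36) = 1, raising to the 23rd power is a bijection on this group: if a^23 ≡ b^23 then (ab^{−1})^23 = 1, and the only element of order dividing gcd(23, 36) = 1 is 1, so a = b.
With σ(0) = 0 this makes σ injective on all of ℤ/37ℤ, hence bijective (finite equal-size domain and codomain). In particular σ is injective.
Since σ is injective, we find the preimage of 6. The inverse of x ↦ x^23 on (ℤ/37ℤ)^× is x ↦ x^11, because 23·11 = 253 = 7·36 + 1 ≡ 1 (mod 36) and x^{36} = 1 for x ≠ 0 (Fermat). So σ⁻¹(6) = 6^11 mod 37.
Repeated squaring mod 37: 6^1 ≡ 6, 6^2 ≡ 6² = 36, 6^4 ≡ 36² = 1296 ≡ 1, 6^8 ≡ 1² = 1. Since 11 = 8 + 2 + 1, 6^11 ≡ 1·36·6: 1·36 = 36, then 36·6 = 216 ≡ 31. So 6^11 ≡ 31 (mod 37).
Hence σ⁻¹(6) = 31.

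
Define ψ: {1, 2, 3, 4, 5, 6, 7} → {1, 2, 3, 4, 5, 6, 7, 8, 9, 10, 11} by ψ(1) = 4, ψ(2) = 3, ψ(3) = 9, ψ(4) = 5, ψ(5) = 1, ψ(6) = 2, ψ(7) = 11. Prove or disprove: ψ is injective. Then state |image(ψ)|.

The values ψ(1), …, ψ(7) are 4, 3, 9, 5, 1, 2, 11 — all distinct.
So ψ(s) = ψ(t) only when s = t, and ψ is injective.
The image of ψ is {1, 2, 3, 4, 5, 9, 11}, which has 7 elements.

7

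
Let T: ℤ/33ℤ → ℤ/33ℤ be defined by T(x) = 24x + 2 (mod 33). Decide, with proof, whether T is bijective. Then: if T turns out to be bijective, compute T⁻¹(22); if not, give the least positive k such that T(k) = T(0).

We have gcd(24, 33) = 3 > 1. Taking u = 0 and v = 11: T(0) = 2 and T(11) = 24·11 + 2 = 266 ≡ 2 (mod 33).
So T(0) = T(11) while 0 ≠ 11, thus T is not injective, hence not bijective.
Since T is not bijective, we find the least positive k with T(k) = T(0): this means 24k ≡ 0 (mod 33), i.e. 33 ∣ 24k. Since gcd(24, 33) = 3, dividing through by 3 this holds exactly when 11 ∣ 8k, and as gcd(8, 11) = 1, exactly when 11 ∣ k.
The smallest positive such k is 11.

11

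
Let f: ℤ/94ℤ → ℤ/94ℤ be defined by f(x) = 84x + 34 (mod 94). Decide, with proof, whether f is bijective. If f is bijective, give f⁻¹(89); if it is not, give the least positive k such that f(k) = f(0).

47

We have gcd(84, 94) = 2 > 1. Taking a = 0 and b = 47: f(0) = 34 and f(47) = 84·47 + 34 = 3982 ≡ 34 (mod 94).
So f(0) = f(47) while 0 ≠ 47, hence f is not injective, hence not bijective.
Since f is not bijective, we find the least positive k with f(k) = f(0): this means 84k ≡ 0 (mod 94), i.e. 94 ∣ 84k. Since gcd(84, 94) = 2, dividing through by 2 this holds exactly when 47 ∣ 42k, and as gcd(42, 47) = 1, exactly when 47 ∣ k.
The smallest positive such k is 47.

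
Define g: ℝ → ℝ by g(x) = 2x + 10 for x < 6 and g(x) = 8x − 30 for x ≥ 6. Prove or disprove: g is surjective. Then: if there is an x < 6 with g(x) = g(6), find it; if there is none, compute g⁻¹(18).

Both pieces are strictly increasing (slopes 2 and 8), so each is injective on its own interval.
The left piece maps (−∞, 6) onto (−∞, 22); the right piece maps [6, ∞) onto [18, ∞).
The union (−∞, 22) ∪ [18, ∞) covers ℝ, so g is surjective.
For the follow-up: the images overlap, so an x < 6 with g(x) = g(6) exists. g(6) = 18; solving 2x + 10 = 18 for x < 6 gives x = (18 − 10)/2 = 4.

4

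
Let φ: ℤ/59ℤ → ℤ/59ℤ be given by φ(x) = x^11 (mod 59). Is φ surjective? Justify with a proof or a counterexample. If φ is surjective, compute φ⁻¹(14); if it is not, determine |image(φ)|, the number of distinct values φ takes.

10

Since 59 is prime, the nonzero elements of ℤ/59ℤ form a cyclic group of order 58.
As gcd(11, 58) = 1, raising to the 11th power is a bijection on this group: if u^11 ≡ v^11 then (uv^{−1})^11 = 1, and the only element of order dividing gcd(11, 58) = 1 is 1, so u = v.
With φ(0) = 0 this makes φ injective on all of ℤ/59ℤ, hence bijective (finite equal-size domain and codomain). In particular φ is surjective.
Since φ is surjective, we find the preimage of 14. The inverse of x ↦ x^11 on (ℤ/59ℤ)^× is x ↦ x^37, because 11·37 = 407 = 7·58 + 1 ≡ 1 (mod 58) and x^{58} = 1 for x ≠ 0 (Fermat). So φ⁻¹(14) = 14^37 mod 59.
Repeated squaring mod 59: 14^1 ≡ 14, 14^2 ≡ 14² = 196 ≡ 19, 14^4 ≡ 19² = 361 ≡ 7, 14^8 ≡ 7² = 49, 14^16 ≡ 49² = 2401 ≡ 41, 14^32 ≡ 41² = 1681 ≡ 29. Since 37 = 32 + 4 + 1, 14^37 ≡ 29·7·14: 29·7 = 203 ≡ 26, then 26·14 = 364 ≡ 10. So 14^37 ≡ 10 (mod 59).
Hence φ⁻¹(14) = 10.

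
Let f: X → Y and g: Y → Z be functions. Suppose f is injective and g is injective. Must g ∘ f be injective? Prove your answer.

Suppose (g ∘ f)(s) = (g ∘ f)(t), i.e. g(f(s)) = g(f(t)).
Since g is injective, f(s) = f(t). Since f is injective, s = t. So g ∘ f is injective.

injective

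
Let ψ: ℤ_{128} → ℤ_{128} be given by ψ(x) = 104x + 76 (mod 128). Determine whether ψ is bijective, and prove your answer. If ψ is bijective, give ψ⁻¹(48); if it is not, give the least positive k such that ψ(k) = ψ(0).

We have gcd(104, 128) = 8 > 1. Taking s = 0 and t = 16: ψ(0) = 76 and ψ(16) = 104·16 + 76 = 1740 ≡ 76 (mod 128).
So ψ(0) = ψ(16) while 0 ≠ 16, hence ψ is not injective, hence not bijective.
Since ψ is not bijective, we find the least positive k with ψ(k) = ψ(0): this means 104k ≡ 0 (mod 128), i.e. 128 ∣ 104k. Since gcd(104, 128) = 8, dividing through by 8 this holds exactly when 16 ∣ 13k, and as gcd(13, 16) = 1, exactly when 16 ∣ k.
The smallest positive such k is 16.

16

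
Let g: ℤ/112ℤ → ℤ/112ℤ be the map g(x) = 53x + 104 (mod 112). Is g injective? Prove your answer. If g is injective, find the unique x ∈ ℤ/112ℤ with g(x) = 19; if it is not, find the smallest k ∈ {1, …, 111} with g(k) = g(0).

If g(a) = g(b), then 53a ≡ 53b (mod 112). Because gcd(53, 112) = 1, we may cancel 53 to get a ≡ b (mod 112).
Thus g is injective.
We now compute 53⁻¹ mod 112 explicitly. Euclid's algorithm: 112 = 2·53 + 6, 53 = 8·6 + 5, 6 = 1·5 + 1; back-substituting gives 1 = 93·53 − 44·112, so 53⁻¹ ≡ 93 (mod 112).
Since g is injective, we compute g⁻¹(19): solve 53x + 104 ≡ 19 (mod 112), i.e. 53x ≡ 27 (mod 112).
Multiplying by 53⁻¹ = 93 gives x ≡ 93·27 = 2511 = 22·112 + 47 ≡ 47 (mod 112).
Check: g(47) = 53·47 + 104 = 2595 = 23·112 + 19 ≡ 19 (mod 112).

47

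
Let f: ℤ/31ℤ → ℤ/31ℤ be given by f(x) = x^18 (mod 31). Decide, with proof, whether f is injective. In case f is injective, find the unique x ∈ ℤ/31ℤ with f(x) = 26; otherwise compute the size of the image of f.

6

f(1) = 1^18 = 1.
f(5): Repeated squaring mod 31: 5^1 ≡ 5, 5^2 ≡ 5² = 25, 5^4 ≡ 25² = 625 ≡ 5, 5^8 ≡ 5² = 25, 5^16 ≡ 25² = 625 ≡ 5. Since 18 = 16 + 2, 5^18 ≡ 5·25: 5·25 = 125 ≡ 1. So 5^18 ≡ 1 (mod 31).
So f(1) = f(5) = 1 while 1 ≠ 5, thus f is not injective.
Since f is not injective, we determine |image(f)|. Computing x^18 mod 31 for each x (by repeated squaring, reducing mod 31 at every step), the values f(0), f(1), …, f(30) are: 0, 1, 8, 4, 2, 1, 1, 2, 16, 16, 8, 2, 8, 4, 16, 4, 4, 16, 4, 8, 2, 8, 16, 16, 2, 1, 1, 2, 4, 8, 1.
The distinct values are {0, 1, 2, 4, 8, 16}; there are 6 of them.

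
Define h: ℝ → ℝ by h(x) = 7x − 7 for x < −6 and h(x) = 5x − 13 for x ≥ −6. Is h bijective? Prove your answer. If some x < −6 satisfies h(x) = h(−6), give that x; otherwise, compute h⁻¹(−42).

-29/5

Both pieces are strictly increasing (slopes 7 and 5), so each is injective on its own interval.
The left piece maps (−∞, −6) onto (−∞, −49); the right piece maps [−6, ∞) onto [−43, ∞).
The images leave a gap (−49 has no preimage), so h is not surjective, hence not bijective.
Because the two images are disjoint, no x < −6 has h(x) = h(−6), so we compute h⁻¹(−42): −42 lies in [−43, ∞), so solve 5x − 13 = −42: x = (−42 + 13)/5 = −29/5.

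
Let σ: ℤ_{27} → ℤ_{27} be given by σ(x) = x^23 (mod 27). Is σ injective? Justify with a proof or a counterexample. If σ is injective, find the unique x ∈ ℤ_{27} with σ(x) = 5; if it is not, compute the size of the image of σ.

σ(0) = 0^23 = 0.
σ(3): Repeated squaring mod 27: 3^1 ≡ 3, 3^2 ≡ 3² = 9, 3^4 ≡ 9² = 81 ≡ 0, 3^8 ≡ 0² = 0, 3^16 ≡ 0² = 0. Since 23 = 16 + 4 + 2 + 1, 3^23 ≡ 0·0·9·3: 0·0 = 0, then 0·9 = 0, then 0·3 = 0. So 3^23 ≡ 0 (mod 27).
So σ(0) = σ(3) = 0 while 0 ≠ 3, so σ is not injective.
Since σ is not injective, we determine |image(σ)|. Computing x^23 mod 27 for each x (by repeated squaring, reducing mod 27 at every step), the values σ(0), σ(1), …, σ(26) are: 0, 1, 5, 0, 25, 20, 0, 13, 17, 0, 19, 23, 0, 16, 11, 0, 4, 8, 0, 10, 14, 0, 7, 2, 0, 22, 26.
The distinct values are {0, 1, 2, 4, 5, 7, 8, 10, 11, 13, 14, 16, 17, 19, 20, 22, 23, 25, 26}; there are 19 of them.

19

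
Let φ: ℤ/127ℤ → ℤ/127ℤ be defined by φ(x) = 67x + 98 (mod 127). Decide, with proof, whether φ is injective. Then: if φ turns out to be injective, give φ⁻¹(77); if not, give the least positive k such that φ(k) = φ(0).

121

If φ(s) = φ(t), then 67s ≡ 67t (mod 127). Because gcd(67, 127) = 1, we may cancel 67 to get s ≡ t (mod 127).
So φ is injective.
We now compute 67⁻¹ mod 127 explicitly. Euclid's algorithm: 127 = 1·67 + 60, 67 = 1·60 + 7, 60 = 8·7 + 4, 7 = 1·4 + 3, 4 = 1·3 + 1; back-substituting gives 1 = 91·67 − 48·127, so 67⁻¹ ≡ 91 (mod 127).
Since φ is injective, we compute φ⁻¹(77): solve 67x + 98 ≡ 77 (mod 127), i.e. 67x ≡ 106 (mod 127).
Multiplying by 67⁻¹ = 91 gives x ≡ 91·106 = 9646 = 75·127 + 121 ≡ 121 (mod 127).
Check: φ(121) = 67·121 + 98 = 8205 = 64·127 + 77 ≡ 77 (mod 127).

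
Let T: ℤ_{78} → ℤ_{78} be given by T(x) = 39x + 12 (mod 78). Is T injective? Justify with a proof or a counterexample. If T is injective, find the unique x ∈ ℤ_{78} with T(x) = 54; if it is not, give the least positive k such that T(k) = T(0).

2

We have gcd(39, 78) = 39 > 1. Taking u = 0 and v = 2: T(0) = 12 and T(2) = 39·2 + 12 = 90 ≡ 12 (mod 78).
So T(0) = T(2) while 0 ≠ 2, therefore T is not injective.
Since T is not injective, we find the least positive k with T(k) = T(0): this means 39k ≡ 0 (mod 78), i.e. 78 ∣ 39k. Since gcd(39, 78) = 39, dividing through by 39 this holds exactly when 2 ∣ k.
The smallest positive such k is 2.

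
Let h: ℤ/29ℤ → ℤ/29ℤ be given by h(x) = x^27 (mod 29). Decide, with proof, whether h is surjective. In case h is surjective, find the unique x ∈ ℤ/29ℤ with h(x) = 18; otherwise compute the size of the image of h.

Since 29 is prime, the nonzero elements of ℤ/29ℤ form a cyclic group of order 28.
As gcd(27, 28) = 1, raising to the 27th power is a bijection on this group: if a^27 ≡ b^27 then (ab^{−1})^27 = 1, and the only element of order dividing gcd(27, 28) = 1 is 1, so a = b.
With h(0) = 0 this makes h injective on all of ℤ/29ℤ, hence bijective (finite equal-size domain and codomain). In particular h is surjective.
Since h is surjective, we find the preimage of 18. The inverse of x ↦ x^27 on (ℤ/29ℤ)^× is x ↦ x^27, because 27·27 = 729 = 26·28 + 1 ≡ 1 (mod 28) and x^{28} = 1 for x ≠ 0 (Fermat). So h⁻¹(18) = 18^27 mod 29.
Repeated squaring mod 29: 18^1 ≡ 18, 18^2 ≡ 18² = 324 ≡ 5, 18^4 ≡ 5² = 25, 18^8 ≡ 25² = 625 ≡ 16, 18^16 ≡ 16² = 256 ≡ 24. Since 27 = 16 + 8 + 2 + 1, 18^27 ≡ 24·16·5·18: 24·16 = 384 ≡ 7, then 7·5 = 35 ≡ 6, then 6·18 = 108 ≡ 21. So 18^27 ≡ 21 (mod 29).
Hence h⁻¹(18) = 21.

21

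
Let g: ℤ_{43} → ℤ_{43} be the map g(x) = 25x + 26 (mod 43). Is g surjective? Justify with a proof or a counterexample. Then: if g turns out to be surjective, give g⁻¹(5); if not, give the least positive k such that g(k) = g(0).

37

Since gcd(25, 43) = 1, 25 is invertible modulo 43. Euclid's algorithm: 43 = 1·25 + 18, 25 = 1·18 + 7, 18 = 2·7 + 4, 7 = 1·4 + 3, 4 = 1·3 + 1; back-substituting gives 1 = 31·25 − 18·43, so 25⁻¹ ≡ 31 (mod 43).
For any y ∈ ℤ_{43}, x = 31(y − 26) mod 43 satisfies g(x) = 25·31(y − 26) + 26 ≡ y (since 25·31 ≡ 1 mod 43). So every y has a preimage.
Hence g is surjective.
Since g is surjective, we compute g⁻¹(5): solve 25x + 26 ≡ 5 (mod 43), i.e. 25x ≡ 22 (mod 43).
Multiplying by 25⁻¹ = 31 gives x ≡ 31·22 = 682 = 15·43 + 37 ≡ 37 (mod 43).
Check: g(37) = 25·37 + 26 = 951 = 22·43 + 5 ≡ 5 (mod 43).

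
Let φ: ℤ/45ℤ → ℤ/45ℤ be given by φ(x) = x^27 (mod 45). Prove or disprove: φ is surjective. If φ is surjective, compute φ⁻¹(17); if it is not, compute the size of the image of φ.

15

φ(0) = 0^27 = 0.
φ(15): Repeated squaring mod 45: 15^1 ≡ 15, 15^2 ≡ 15² = 225 ≡ 0, 15^4 ≡ 0² = 0, 15^8 ≡ 0² = 0, 15^16 ≡ 0² = 0. Since 27 = 16 + 8 + 2 + 1, 15^27 ≡ 0·0·0·15: 0·0 = 0, then 0·0 = 0, then 0·15 = 0. So 15^27 ≡ 0 (mod 45).
So φ(0) = φ(15) = 0 while 0 ≠ 15, hence φ is not injective.
A non-injective map from the 45-element set ℤ/45ℤ to itself takes at most 44 distinct values, so it cannot be surjective. Hence φ is not surjective.
Since φ is not surjective, we determine |image(φ)|. Computing x^27 mod 45 for each x (by repeated squaring, reducing mod 45 at every step), the values φ(0), φ(1), …, φ(44) are: 0, 1, 8, 27, 19, 35, 36, 28, 17, 9, 10, 26, 18, 37, 44, 0, 1, 8, 27, 19, 35, 36, 28, 17, 9, 10, 26, 18, 37, 44, 0, 1, 8, 27, 19, 35, 36, 28, 17, 9, 10, 26, 18, 37, 44.
The distinct values are {0, 1, 8, 9, 10, 17, 18, 19, 26, 27, 28, 35, 36, 37, 44}; there are 15 of them.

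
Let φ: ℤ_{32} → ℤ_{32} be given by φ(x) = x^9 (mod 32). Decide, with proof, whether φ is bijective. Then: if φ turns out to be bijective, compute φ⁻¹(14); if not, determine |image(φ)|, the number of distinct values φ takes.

φ(0) = 0^9 = 0.
φ(2): Repeated squaring mod 32: 2^1 ≡ 2, 2^2 ≡ 2² = 4, 2^4 ≡ 4² = 16, 2^8 ≡ 16² = 256 ≡ 0. Since 9 = 8 + 1, 2^9 ≡ 0·2: 0·2 = 0. So 2^9 ≡ 0 (mod 32).
So φ(0) = φ(2) = 0 while 0 ≠ 2, thus φ is not injective, hence not bijective.
Since φ is not bijective, we determine |image(φ)|. Computing x^9 mod 32 for each x (by repeated squaring, reducing mod 32 at every step), the values φ(0), φ(1), …, φ(31) are: 0, 1, 0, 3, 0, 5, 0, 7, 0, 9, 0, 11, 0, 13, 0, 15, 0, 17, 0, 19, 0, 21, 0, 23, 0, 25, 0, 27, 0, 29, 0, 31.
The distinct values are {0, 1, 3, 5, 7, 9, 11, 13, 15, 17, 19, 21, 23, 25, 27, 29, 31}; there are 17 of them.

17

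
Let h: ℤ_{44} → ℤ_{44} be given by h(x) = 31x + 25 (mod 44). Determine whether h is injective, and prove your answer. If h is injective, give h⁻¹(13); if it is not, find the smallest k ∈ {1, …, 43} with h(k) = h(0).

Suppose h(s) = h(t) in ℤ_{44}. Then 31s + 25 ≡ 31t + 25 (mod 44), therefore 31(s − t) ≡ 0 (mod 44).
Since gcd(31, 44) = 1, 31 is invertible modulo 44, so s − t ≡ 0 (mod 44), i.e. s = t.
Thus h is injective.
We now compute 31⁻¹ mod 44 explicitly. Euclid's algorithm: 44 = 1·31 + 13, 31 = 2·13 + 5, 13 = 2·5 + 3, 5 = 1·3 + 2, 3 = 1·2 + 1; back-substituting gives 1 = 27·31 − 19·44, so 31⁻¹ ≡ 27 (mod 44).
Since h is injective, we find h⁻¹(13): we need 31x ≡ 13 − 25 ≡ 32 (mod 44). Using 31⁻¹ = 27: x ≡ 27·32 = 864 = 19·44 + 28, so x = 28.
Check: h(28) = 31·28 + 25 = 893 = 20·44 + 13 ≡ 13 (mod 44).

28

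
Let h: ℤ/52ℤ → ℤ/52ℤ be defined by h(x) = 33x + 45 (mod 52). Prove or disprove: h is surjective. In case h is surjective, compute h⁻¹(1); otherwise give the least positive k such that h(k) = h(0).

16

By definition, surjectivity means every element of the codomain has a preimage under h.
Since gcd(33, 52) = 1, 33 is invertible modulo 52. Euclid's algorithm: 52 = 1·33 + 19, 33 = 1·19 + 14, 19 = 1·14 + 5, 14 = 2·5 + 4, 5 = 1·4 + 1; back-substituting gives 1 = 41·33 − 26·52, so 33⁻¹ ≡ 41 (mod 52).
For any y ∈ ℤ/52ℤ, x = 41(y − 45) mod 52 satisfies h(x) = 33·41(y − 45) + 45 ≡ y (since 33·41 ≡ 1 mod 52). So every y has a preimage.
Therefore h is surjective.
Since h is surjective, we find h⁻¹(1): we need 33x ≡ 1 − 45 ≡ 8 (mod 52). Using 33⁻¹ = 41: x ≡ 41·8 = 328 = 6·52 + 16, so x = 16.
Check: h(16) = 33·16 + 45 = 573 = 11·52 + 1 ≡ 1 (mod 52).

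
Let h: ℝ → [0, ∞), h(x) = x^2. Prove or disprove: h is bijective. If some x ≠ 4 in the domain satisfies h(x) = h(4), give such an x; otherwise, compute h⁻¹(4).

h(4) = 16 = (−4)^2 = h(−4) (since 2 is even), with 4 ≠ −4. So h is not injective, hence not bijective.
For the follow-up, such an x exists: taking x = −4 ∈ ℝ gives h(−4) = 16 = h(4) with −4 ≠ 4.

-4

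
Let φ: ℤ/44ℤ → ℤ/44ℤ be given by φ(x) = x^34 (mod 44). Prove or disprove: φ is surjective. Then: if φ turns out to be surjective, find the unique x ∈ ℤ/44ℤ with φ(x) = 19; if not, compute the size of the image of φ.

φ(10): Repeated squaring mod 44: 10^1 ≡ 10, 10^2 ≡ 10² = 100 ≡ 12, 10^4 ≡ 12² = 144 ≡ 12, 10^8 ≡ 12² = 144 ≡ 12, 10^16 ≡ 12² = 144 ≡ 12, 10^32 ≡ 12² = 144 ≡ 12. Since 34 = 32 + 2, 10^34 ≡ 12·12: 12·12 = 144 ≡ 12. So 10^34 ≡ 12 (mod 44).
φ(12): Repeated squaring mod 44: 12^1 ≡ 12, 12^2 ≡ 12² = 144 ≡ 12, 12^4 ≡ 12² = 144 ≡ 12, 12^8 ≡ 12² = 144 ≡ 12, 12^16 ≡ 12² = 144 ≡ 12, 12^32 ≡ 12² = 144 ≡ 12. Since 34 = 32 + 2, 12^34 ≡ 12·12: 12·12 = 144 ≡ 12. So 12^34 ≡ 12 (mod 44).
So φ(10) = φ(12) = 12 while 10 ≠ 12, so φ is not injective.
A non-injective map from the 44-element set ℤ/44ℤ to itself takes at most 43 distinct values, so it cannot be surjective. Therefore φ is not surjective.
Since φ is not surjective, we determine |image(φ)|. Computing x^34 mod 44 for each x (by repeated squaring, reducing mod 44 at every step), the values φ(0), φ(1), …, φ(43) are: 0, 1, 16, 37, 36, 9, 20, 25, 4, 5, 12, 33, 12, 5, 4, 25, 20, 9, 36, 37, 16, 1, 0, 1, 16, 37, 36, 9, 20, 25, 4, 5, 12, 33, 12, 5, 4, 25, 20, 9, 36, 37, 16, 1.
The distinct values are {0, 1, 4, 5, 9, 12, 16, 20, 25, 33, 36, 37}; there are 12 of them.

12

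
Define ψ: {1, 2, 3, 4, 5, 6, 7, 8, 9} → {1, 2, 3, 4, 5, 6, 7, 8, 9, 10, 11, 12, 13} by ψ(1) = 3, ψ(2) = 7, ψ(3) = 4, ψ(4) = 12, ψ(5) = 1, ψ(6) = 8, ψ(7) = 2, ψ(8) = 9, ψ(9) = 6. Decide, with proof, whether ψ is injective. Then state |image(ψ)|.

9

The values ψ(1), …, ψ(9) are 3, 7, 4, 12, 1, 8, 2, 9, 6 — all distinct.
So ψ(a) = ψ(b) only when a = b, and ψ is injective.
The image of ψ is {1, 2, 3, 4, 6, 7, 8, 9, 12}, which has 9 elements.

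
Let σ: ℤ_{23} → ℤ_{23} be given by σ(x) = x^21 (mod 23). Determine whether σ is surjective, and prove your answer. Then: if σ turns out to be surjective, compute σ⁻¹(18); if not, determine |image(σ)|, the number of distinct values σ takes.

9

Since 23 is prime, the nonzero elements of ℤ_{23} form a cyclic group of order 22.
As gcd(21, 22) = 1, raising to the 21st power is a bijection on this group: if a^21 ≡ b^21 then (ab^{−1})^21 = 1, and the only element of order dividing gcd(21, 22) = 1 is 1, so a = b.
With σ(0) = 0 this makes σ injective on all of ℤ_{23}, hence bijective (finite equal-size domain and codomain). In particular σ is surjective.
Since σ is surjective, we find the preimage of 18. The inverse of x ↦ x^21 on (ℤ_{23})^× is x ↦ x^21, because 21·21 = 441 = 20·22 + 1 ≡ 1 (mod 22) and x^{22} = 1 for x ≠ 0 (Fermat). So σ⁻¹(18) = 18^21 mod 23.
Repeated squaring mod 23: 18^1 ≡ 18, 18^2 ≡ 18² = 324 ≡ 2, 18^4 ≡ 2² = 4, 18^8 ≡ 4² = 16, 18^16 ≡ 16² = 256 ≡ 3. Since 21 = 16 + 4 + 1, 18^21 ≡ 3·4·18: 3·4 = 12, then 12·18 = 216 ≡ 9. So 18^21 ≡ 9 (mod 23).
Hence σ⁻¹(18) = 9.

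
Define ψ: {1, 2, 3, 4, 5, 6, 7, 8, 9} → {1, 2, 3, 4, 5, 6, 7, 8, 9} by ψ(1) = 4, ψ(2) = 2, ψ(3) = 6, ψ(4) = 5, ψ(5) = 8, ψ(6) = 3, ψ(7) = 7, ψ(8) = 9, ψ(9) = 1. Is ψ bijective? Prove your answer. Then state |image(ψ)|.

9

The values 4, 2, 6, 5, 8, 3, 7, 9, 1 are a permutation of {1, 2, 3, 4, 5, 6, 7, 8, 9}: each element appears exactly once.
So ψ is injective and surjective, hence bijective.
The image of ψ is {1, 2, 3, 4, 5, 6, 7, 8, 9}, which has 9 elements.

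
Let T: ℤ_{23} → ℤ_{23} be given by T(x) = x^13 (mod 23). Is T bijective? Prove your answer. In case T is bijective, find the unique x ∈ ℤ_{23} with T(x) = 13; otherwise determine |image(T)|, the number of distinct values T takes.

Since 23 is prime, the nonzero elements of ℤ_{23} form a cyclic group of order 22.
As gcd(13, 22) = 1, raising to the 13th power is a bijection on this group: if a^13 ≡ b^13 then (ab^{−1})^13 = 1, and the only element of order dividing gcd(13, 22) = 1 is 1, so a = b.
With T(0) = 0 this makes T injective on all of ℤ_{23}, hence bijective (finite equal-size domain and codomain). In particular T is bijective.
Since T is bijective, we find the preimage of 13. The inverse of x ↦ x^13 on (ℤ_{23})^× is x ↦ x^17, because 13·17 = 221 = 10·22 + 1 ≡ 1 (mod 22) and x^{22} = 1 for x ≠ 0 (Fermat). So T⁻¹(13) = 13^17 mod 23.
Repeated squaring mod 23: 13^1 ≡ 13, 13^2 ≡ 13² = 169 ≡ 8, 13^4 ≡ 8² = 64 ≡ 18, 13^8 ≡ 18² = 324 ≡ 2, 13^16 ≡ 2² = 4. Since 17 = 16 + 1, 13^17 ≡ 4·13: 4·13 = 52 ≡ 6. So 13^17 ≡ 6 (mod 23).
Hence T⁻¹(13) = 6.

6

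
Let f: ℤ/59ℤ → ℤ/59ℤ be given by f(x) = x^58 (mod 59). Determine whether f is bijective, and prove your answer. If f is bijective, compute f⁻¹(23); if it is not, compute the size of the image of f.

f(1) = 1^58 = 1.
f(2): Repeated squaring mod 59: 2^1 ≡ 2, 2^2 ≡ 2² = 4, 2^4 ≡ 4² = 16, 2^8 ≡ 16² = 256 ≡ 20, 2^16 ≡ 20² = 400 ≡ 46, 2^32 ≡ 46² = 2116 ≡ 51. Since 58 = 32 + 16 + 8 + 2, 2^58 ≡ 51·46·20·4: 51·46 = 2346 ≡ 45, then 45·20 = 900 ≡ 15, then 15·4 = 60 ≡ 1. So 2^58 ≡ 1 (mod 59).
So f(1) = f(2) = 1 while 1 ≠ 2, hence f is not injective, hence not bijective.
Since f is not bijective, we determine |image(f)|. Computing x^58 mod 59 for each x (by repeated squaring, reducing mod 59 at every step), the values f(0), f(1), …, f(58) are: 0, 1, 1, 1, 1, 1, 1, 1, 1, 1, 1, 1, 1, 1, 1, 1, 1, 1, 1, 1, 1, 1, 1, 1, 1, 1, 1, 1, 1, 1, 1, 1, 1, 1, 1, 1, 1, 1, 1, 1, 1, 1, 1, 1, 1, 1, 1, 1, 1, 1, 1, 1, 1, 1, 1, 1, 1, 1, 1.
The distinct values are {0, 1}; there are 2 of them.

2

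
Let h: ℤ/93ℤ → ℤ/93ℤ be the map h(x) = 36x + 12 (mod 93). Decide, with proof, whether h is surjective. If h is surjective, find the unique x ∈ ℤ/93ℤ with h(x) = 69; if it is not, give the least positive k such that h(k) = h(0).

31

Since gcd(36, 93) = 3, we have 36x ≡ 0 (mod 3) for all x, so h(x) ≡ 0 (mod 3).
But 1 ≢ 0 (mod 3), so 1 ∈ ℤ/93ℤ has no preimage. Therefore h is not surjective.
Since h is not surjective, we find the least positive k with h(k) = h(0): this means 36k ≡ 0 (mod 93), i.e. 93 ∣ 36k. Since gcd(36, 93) = 3, dividing through by 3 this holds exactly when 31 ∣ 12k, and as gcd(12, 31) = 1, exactly when 31 ∣ k.
The smallest positive such k is 31.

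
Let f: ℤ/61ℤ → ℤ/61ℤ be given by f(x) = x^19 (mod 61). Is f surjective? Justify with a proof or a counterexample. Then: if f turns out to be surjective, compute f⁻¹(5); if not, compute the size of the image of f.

46

Since 61 is prime, the nonzero elements of ℤ/61ℤ form a cyclic group of order 60.
As gcd(19, 60) = 1, raising to the 19th power is a bijection on this group: if s^19 ≡ t^19 then (st^{−1})^19 = 1, and the only element of order dividing gcd(19, 60) = 1 is 1, so s = t.
With f(0) = 0 this makes f injective on all of ℤ/61ℤ, hence bijective (finite equal-size domain and codomain). In particular f is surjective.
Since f is surjective, we find the preimage of 5. The inverse of x ↦ x^19 on (ℤ/61ℤ)^× is x ↦ x^19, because 19·19 = 361 = 6·60 + 1 ≡ 1 (mod 60) and x^{60} = 1 for x ≠ 0 (Fermat). So f⁻¹(5) = 5^19 mod 61.
Repeated squaring mod 61: 5^1 ≡ 5, 5^2 ≡ 5² = 25, 5^4 ≡ 25² = 625 ≡ 15, 5^8 ≡ 15² = 225 ≡ 42, 5^16 ≡ 42² = 1764 ≡ 56. Since 19 = 16 + 2 + 1, 5^19 ≡ 56·25·5: 56·25 = 1400 ≡ 58, then 58·5 = 290 ≡ 46. So 5^19 ≡ 46 (mod 61).
Hence f⁻¹(5) = 46.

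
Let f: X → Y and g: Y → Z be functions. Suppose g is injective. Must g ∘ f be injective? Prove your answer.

No. Take X = {1, 2}, Y = Z = {1, 2, 3, 4, 5, 6}, f(1) = f(2) = 1, and g = identity (injective).
Then (g ∘ f)(1) = (g ∘ f)(2) = 1 with 1 ≠ 2, so g ∘ f is not injective.

not injective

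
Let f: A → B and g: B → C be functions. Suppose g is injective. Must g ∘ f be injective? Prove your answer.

No. Take A = {1, 2}, B = C = {1, 2, 3}, f(1) = f(2) = 1, and g = identity (injective).
Then (g ∘ f)(1) = (g ∘ f)(2) = 1 with 1 ≠ 2, so g ∘ f is not injective.

not injective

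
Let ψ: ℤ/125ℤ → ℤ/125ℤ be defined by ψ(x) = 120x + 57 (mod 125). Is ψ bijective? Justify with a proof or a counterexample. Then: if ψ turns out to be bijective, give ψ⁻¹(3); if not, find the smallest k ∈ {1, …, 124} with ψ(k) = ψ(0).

25

We have gcd(120, 125) = 5 > 1. Taking a = 0 and b = 25: ψ(0) = 57 and ψ(25) = 120·25 + 57 = 3057 ≡ 57 (mod 125).
So ψ(0) = ψ(25) while 0 ≠ 25, so ψ is not injective, hence not bijective.
Since ψ is not bijective, we find the least positive k with ψ(k) = ψ(0): this means 120k ≡ 0 (mod 125), i.e. 125 ∣ 120k. Since gcd(120, 125) = 5, dividing through by 5 this holds exactly when 25 ∣ 24k, and as gcd(24, 25) = 1, exactly when 25 ∣ k.
The smallest positive such k is 25.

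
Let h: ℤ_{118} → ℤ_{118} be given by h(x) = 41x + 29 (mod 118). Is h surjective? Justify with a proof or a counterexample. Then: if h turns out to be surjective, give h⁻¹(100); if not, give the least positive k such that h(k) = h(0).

Recall that surjectivity means every element of the codomain has a preimage under h.
Since gcd(41, 118) = 1, 41 is invertible modulo 118. Euclid's algorithm: 118 = 2·41 + 36, 41 = 1·36 + 5, 36 = 7·5 + 1; back-substituting gives 1 = 95·41 − 33·118, so 41⁻¹ ≡ 95 (mod 118).
Then y ↦ 95(y − 29) is a two-sided inverse to h, so every y ∈ ℤ_{118} has a preimage.
Thus h is surjective.
Since h is surjective, we find h⁻¹(100): we need 41x ≡ 100 − 29 ≡ 71 (mod 118). Using 41⁻¹ = 95: x ≡ 95·71 = 6745 = 57·118 + 19, so x = 19.
Check: h(19) = 41·19 + 29 = 808 = 6·118 + 100 ≡ 100 (mod 118).

19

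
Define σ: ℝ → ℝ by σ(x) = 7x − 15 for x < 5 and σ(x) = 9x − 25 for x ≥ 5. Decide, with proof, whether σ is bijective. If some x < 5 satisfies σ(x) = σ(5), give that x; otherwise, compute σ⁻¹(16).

31/7

Both pieces are strictly increasing (slopes 7 and 9), so each is injective on its own interval.
The left piece maps (−∞, 5) onto (−∞, 20); the right piece maps [5, ∞) onto [20, ∞).
Since 20 = 20, the images partition ℝ: σ is injective and surjective, hence bijective.
Because the two images are disjoint, no x < 5 has σ(x) = σ(5), so we compute σ⁻¹(16): 16 lies in (−∞, 20), so solve 7x − 15 = 16: x = (16 + 15)/7 = 31/7.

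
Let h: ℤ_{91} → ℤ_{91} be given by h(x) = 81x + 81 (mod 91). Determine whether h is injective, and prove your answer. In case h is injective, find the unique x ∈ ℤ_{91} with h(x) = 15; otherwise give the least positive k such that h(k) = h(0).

43

By definition, h is injective when h(x_1) = h(x_2) forces x_1 = x_2.
Suppose h(x_1) = h(x_2) in ℤ_{91}. Then 81x_1 + 81 ≡ 81x_2 + 81 (mod 91), hence 81(x_1 − x_2) ≡ 0 (mod 91).
Since gcd(81, 91) = 1, 81 is invertible modulo 91, hence x_1 − x_2 ≡ 0 (mod 91), i.e. x_1 = x_2.
So h is injective.
We now compute 81⁻¹ mod 91 explicitly. Euclid's algorithm: 91 = 1·81 + 10, 81 = 8·10 + 1; back-substituting gives 1 = 9·81 − 8·91, so 81⁻¹ ≡ 9 (mod 91).
Since h is injective, we compute h⁻¹(15): solve 81x + 81 ≡ 15 (mod 91), i.e. 81x ≡ 25 (mod 91).
Multiplying by 81⁻¹ = 9 gives x ≡ 9·25 = 225 = 2·91 + 43 ≡ 43 (mod 91).
Check: h(43) = 81·43 + 81 = 3564 = 39·91 + 15 ≡ 15 (mod 91).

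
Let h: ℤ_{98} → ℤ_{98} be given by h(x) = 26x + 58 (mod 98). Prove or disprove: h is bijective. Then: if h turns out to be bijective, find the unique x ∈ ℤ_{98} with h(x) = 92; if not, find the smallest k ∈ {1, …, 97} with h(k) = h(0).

49

We have gcd(26, 98) = 2 > 1. Taking a = 0 and b = 49: h(0) = 58 and h(49) = 26·49 + 58 = 1332 ≡ 58 (mod 98).
So h(0) = h(49) while 0 ≠ 49, therefore h is not injective, hence not bijective.
Since h is not bijective, we find the least positive k with h(k) = h(0): this means 26k ≡ 0 (mod 98), i.e. 98 ∣ 26k. Since gcd(26, 98) = 2, dividing through by 2 this holds exactly when 49 ∣ 13k, and as gcd(13, 49) = 1, exactly when 49 ∣ k.
The smallest positive such k is 49.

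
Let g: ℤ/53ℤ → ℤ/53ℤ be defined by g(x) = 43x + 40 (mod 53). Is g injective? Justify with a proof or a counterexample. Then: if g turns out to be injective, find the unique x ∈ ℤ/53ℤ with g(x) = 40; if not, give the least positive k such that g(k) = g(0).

If g(a) = g(b), then 43a ≡ 43b (mod 53). Because gcd(43, 53) = 1, we may cancel 43 to get a ≡ b (mod 53).
Thus g is injective.
We now compute 43⁻¹ mod 53 explicitly. Euclid's algorithm: 53 = 1·43 + 10, 43 = 4·10 + 3, 10 = 3·3 + 1; back-substituting gives 1 = 37·43 − 30·53, so 43⁻¹ ≡ 37 (mod 53).
Since g is injective, we compute g⁻¹(40): solve 43x + 40 ≡ 40 (mod 53), i.e. 43x ≡ 0 (mod 53).
Multiplying by 43⁻¹ = 37 gives x ≡ 37·0 = 0 ≡ 0 (mod 53).
Check: g(0) = 43·0 + 40 = 40 ≡ 40 (mod 53).

0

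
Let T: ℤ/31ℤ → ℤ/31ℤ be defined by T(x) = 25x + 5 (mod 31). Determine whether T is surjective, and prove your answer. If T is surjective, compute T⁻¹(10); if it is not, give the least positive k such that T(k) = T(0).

25

Since gcd(25, 31) = 1, 25 is invertible modulo 31. Euclid's algorithm: 31 = 1·25 + 6, 25 = 4·6 + 1; back-substituting gives 1 = 5·25 − 4·31, so 25⁻¹ ≡ 5 (mod 31).
For any y ∈ ℤ/31ℤ, x = 5(y − 5) mod 31 satisfies T(x) = 25·5(y − 5) + 5 ≡ y (since 25·5 ≡ 1 mod 31). So every y has a preimage.
Hence T is surjective.
Since T is surjective, we find T⁻¹(10): we need 25x ≡ 10 − 5 ≡ 5 (mod 31). Using 25⁻¹ = 5: x ≡ 5·5 = 25, so x = 25.
Check: T(25) = 25·25 + 5 = 630 = 20·31 + 10 ≡ 10 (mod 31).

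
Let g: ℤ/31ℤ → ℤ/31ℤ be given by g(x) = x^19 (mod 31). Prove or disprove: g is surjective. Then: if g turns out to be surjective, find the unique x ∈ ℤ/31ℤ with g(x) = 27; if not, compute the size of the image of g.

Since 31 is prime, the nonzero elements of ℤ/31ℤ form a cyclic group of order 30.
As gcd(19, 30) = 1, raising to the 19th power is a bijection on this group: if s^19 ≡ t^19 then (st^{−1})^19 = 1, and the only element of order dividing gcd(19, 30) = 1 is 1, so s = t.
With g(0) = 0 this makes g injective on all of ℤ/31ℤ, hence bijective (finite equal-size domain and codomain). In particular g is surjective.
Since g is surjective, we find the preimage of 27. The inverse of x ↦ x^19 on (ℤ/31ℤ)^× is x ↦ x^19, because 19·19 = 361 = 12·30 + 1 ≡ 1 (mod 30) and x^{30} = 1 for x ≠ 0 (Fermat). So g⁻¹(27) = 27^19 mod 31.
Repeated squaring mod 31: 27^1 ≡ 27, 27^2 ≡ 27² = 729 ≡ 16, 27^4 ≡ 16² = 256 ≡ 8, 27^8 ≡ 8² = 64 ≡ 2, 27^16 ≡ 2² = 4. Since 19 = 16 + 2 + 1, 27^19 ≡ 4·16·27: 4·16 = 64 ≡ 2, then 2·27 = 54 ≡ 23. So 27^19 ≡ 23 (mod 31).
Hence g⁻¹(27) = 23.

23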